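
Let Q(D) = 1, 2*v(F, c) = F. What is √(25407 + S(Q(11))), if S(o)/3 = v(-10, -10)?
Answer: 92*√3 ≈ 159.35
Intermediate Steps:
v(F, c) = F/2
S(o) = -15 (S(o) = 3*((½)*(-10)) = 3*(-5) = -15)
√(25407 + S(Q(11))) = √(25407 - 15) = √25392 = 92*√3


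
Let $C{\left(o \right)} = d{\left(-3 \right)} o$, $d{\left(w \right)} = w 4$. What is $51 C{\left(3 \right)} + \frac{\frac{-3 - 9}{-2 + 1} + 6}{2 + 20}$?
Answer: $- \frac{20187}{11} \approx -1835.2$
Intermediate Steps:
$d{\left(w \right)} = 4 w$
$C{\left(o \right)} = - 12 o$ ($C{\left(o \right)} = 4 \left(-3\right) o = - 12 o$)
$51 C{\left(3 \right)} + \frac{\frac{-3 - 9}{-2 + 1} + 6}{2 + 20} = 51 \left(\left(-12\right) 3\right) + \frac{\frac{-3 - 9}{-2 + 1} + 6}{2 + 20} = 51 \left(-36\right) + \frac{- \frac{12}{-1} + 6}{22} = -1836 + \left(\left(-12\right) \left(-1\right) + 6\right) \frac{1}{22} = -1836 + \left(12 + 6\right) \frac{1}{22} = -1836 + 18 \cdot \frac{1}{22} = -1836 + \frac{9}{11} = - \frac{20187}{11}$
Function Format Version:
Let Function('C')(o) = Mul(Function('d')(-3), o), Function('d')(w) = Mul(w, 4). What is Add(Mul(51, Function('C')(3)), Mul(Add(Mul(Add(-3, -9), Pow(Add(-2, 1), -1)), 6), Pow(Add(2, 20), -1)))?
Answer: Rational(-20187, 11) ≈ -1835.2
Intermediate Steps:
Function('d')(w) = Mul(4, w)
Function('C')(o) = Mul(-12, o) (Function('C')(o) = Mul(Mul(4, -3), o) = Mul(-12, o))
Add(Mul(51, Function('C')(3)), Mul(Add(Mul(Add(-3, -9), Pow(Add(-2, 1), -1)), 6), Pow(Add(2, 20), -1))) = Add(Mul(51, Mul(-12, 3)), Mul(Add(Mul(Add(-3, -9), Pow(Add(-2, 1), -1)), 6), Pow(Add(2, 20), -1))) = Add(Mul(51, -36), Mul(Add(Mul(-12, Pow(-1, -1)), 6), Pow(22, -1))) = Add(-1836, Mul(Add(Mul(-12, -1), 6), Rational(1, 22))) = Add(-1836, Mul(Add(12, 6), Rational(1, 22))) = Add(-1836, Mul(18, Rational(1, 22))) = Add(-1836, Rational(9, 11)) = Rational(-20187, 11)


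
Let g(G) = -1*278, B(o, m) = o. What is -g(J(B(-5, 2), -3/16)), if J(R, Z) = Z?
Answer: 278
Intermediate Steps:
g(G) = -278
-g(J(B(-5, 2), -3/16)) = -1*(-278) = 278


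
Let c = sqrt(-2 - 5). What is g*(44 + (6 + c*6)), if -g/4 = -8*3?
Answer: 4800 + 576*I*sqrt(7) ≈ 4800.0 + 1524.0*I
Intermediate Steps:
g = 96 (g = -(-32)*3 = -4*(-24) = 96)
c = I*sqrt(7) (c = sqrt(-7) = I*sqrt(7) ≈ 2.6458*I)
g*(44 + (6 + c*6)) = 96*(44 + (6 + (I*sqrt(7))*6)) = 96*(44 + (6 + 6*I*sqrt(7))) = 96*(50 + 6*I*sqrt(7)) = 4800 + 576*I*sqrt(7)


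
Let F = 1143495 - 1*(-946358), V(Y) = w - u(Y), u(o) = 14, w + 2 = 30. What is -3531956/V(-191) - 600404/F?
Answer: -3690638624062/14628971 ≈ -2.5228e+5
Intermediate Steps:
w = 28 (w = -2 + 30 = 28)
V(Y) = 14 (V(Y) = 28 - 1*14 = 28 - 14 = 14)
F = 2089853 (F = 1143495 + 946358 = 2089853)
-3531956/V(-191) - 600404/F = -3531956/14 - 600404/2089853 = -3531956*1/14 - 600404*1/2089853 = -1765978/7 - 600404/2089853 = -3690638624062/14628971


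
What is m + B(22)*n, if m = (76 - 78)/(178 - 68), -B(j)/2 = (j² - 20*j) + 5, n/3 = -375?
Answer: 6063749/55 ≈ 1.1025e+5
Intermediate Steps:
n = -1125 (n = 3*(-375) = -1125)
B(j) = -10 - 2*j² + 40*j (B(j) = -2*((j² - 20*j) + 5) = -2*(5 + j² - 20*j) = -10 - 2*j² + 40*j)
m = -1/55 (m = -2/110 = -2*1/110 = -1/55 ≈ -0.018182)
m + B(22)*n = -1/55 + (-10 - 2*22² + 40*22)*(-1125) = -1/55 + (-10 - 2*484 + 880)*(-1125) = -1/55 + (-10 - 968 + 880)*(-1125) = -1/55 - 98*(-1125) = -1/55 + 110250 = 6063749/55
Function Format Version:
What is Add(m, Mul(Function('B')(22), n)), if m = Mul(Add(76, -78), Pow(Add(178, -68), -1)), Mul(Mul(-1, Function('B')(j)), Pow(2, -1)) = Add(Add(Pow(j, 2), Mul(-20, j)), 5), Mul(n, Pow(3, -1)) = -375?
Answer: Rational(6063749, 55) ≈ 1.1025e+5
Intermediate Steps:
n = -1125 (n = Mul(3, -375) = -1125)
Function('B')(j) = Add(-10, Mul(-2, Pow(j, 2)), Mul(40, j)) (Function('B')(j) = Mul(-2, Add(Add(Pow(j, 2), Mul(-20, j)), 5)) = Mul(-2, Add(5, Pow(j, 2), Mul(-20, j))) = Add(-10, Mul(-2, Pow(j, 2)), Mul(40, j)))
m = Rational(-1, 55) (m = Mul(-2, Pow(110, -1)) = Mul(-2, Rational(1, 110)) = Rational(-1, 55) ≈ -0.018182)
Add(m, Mul(Function('B')(22), n)) = Add(Rational(-1, 55), Mul(Add(-10, Mul(-2, Pow(22, 2)), Mul(40, 22)), -1125)) = Add(Rational(-1, 55), Mul(Add(-10, Mul(-2, 484), 880), -1125)) = Add(Rational(-1, 55), Mul(Add(-10, -968, 880), -1125)) = Add(Rational(-1, 55), Mul(-98, -1125)) = Add(Rational(-1, 55), 110250) = Rational(6063749, 55)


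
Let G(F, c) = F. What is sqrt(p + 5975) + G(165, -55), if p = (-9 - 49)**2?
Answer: 165 + sqrt(9339) ≈ 261.64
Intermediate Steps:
p = 3364 (p = (-58)**2 = 3364)
sqrt(p + 5975) + G(165, -55) = sqrt(3364 + 5975) + 165 = sqrt(9339) + 165 = 165 + sqrt(9339)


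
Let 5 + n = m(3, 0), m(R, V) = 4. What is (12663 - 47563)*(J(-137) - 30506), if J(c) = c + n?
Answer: 1069475600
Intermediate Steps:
n = -1 (n = -5 + 4 = -1)
J(c) = -1 + c (J(c) = c - 1 = -1 + c)
(12663 - 47563)*(J(-137) - 30506) = (12663 - 47563)*((-1 - 137) - 30506) = -34900*(-138 - 30506) = -34900*(-30644) = 1069475600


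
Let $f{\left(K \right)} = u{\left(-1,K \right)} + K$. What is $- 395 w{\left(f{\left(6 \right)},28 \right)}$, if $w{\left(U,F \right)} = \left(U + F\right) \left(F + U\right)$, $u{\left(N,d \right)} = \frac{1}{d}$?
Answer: $- \frac{16599875}{36} \approx -4.6111 \cdot 10^{5}$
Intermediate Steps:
$f{\left(K \right)} = K + \frac{1}{K}$ ($f{\left(K \right)} = \frac{1}{K} + K = K + \frac{1}{K}$)
$w{\left(U,F \right)} = \left(F + U\right)^{2}$ ($w{\left(U,F \right)} = \left(F + U\right) \left(F + U\right) = \left(F + U\right)^{2}$)
$- 395 w{\left(f{\left(6 \right)},28 \right)} = - 395 \left(28 + \left(6 + \frac{1}{6}\right)\right)^{2} = - 395 \left(28 + \frac{37}{6}\right)^{2} = - 395 \left(\frac{205}{6}\right)^{2} = \left(-395\right) \frac{42025}{36} = - \frac{16599875}{36}$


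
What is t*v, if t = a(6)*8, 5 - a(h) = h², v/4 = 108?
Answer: -107136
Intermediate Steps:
v = 432 (v = 4*108 = 432)
a(h) = 5 - h²
t = -248 (t = (5 - 1*6²)*8 = (5 - 1*36)*8 = (5 - 36)*8 = -31*8 = -248)
t*v = -248*432 = -107136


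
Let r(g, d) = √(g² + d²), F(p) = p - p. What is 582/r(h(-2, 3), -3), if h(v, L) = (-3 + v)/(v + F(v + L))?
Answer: 1164*√61/61 ≈ 149.03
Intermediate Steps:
F(p) = 0
h(v, L) = (-3 + v)/v (h(v, L) = (-3 + v)/(v + 0) = (-3 + v)/v)
r(g, d) = √(d² + g²)
582/r(h(-2, 3), -3) = 582/(√((-3)² + ((-3 - 2)/(-2))²)) = 582/(√(9 + (-½*(-5))²)) = 582/(√(9 + (5/2)²)) = 582/(√(9 + 25/4)) = 582/(√(61/4)) = 582/((√61/2)) = 582*(2*√61/61) = 1164*√61/61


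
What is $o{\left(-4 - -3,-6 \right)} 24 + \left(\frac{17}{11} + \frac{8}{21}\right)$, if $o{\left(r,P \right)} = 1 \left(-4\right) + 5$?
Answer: $\frac{5989}{231} \approx 25.926$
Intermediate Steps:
$o{\left(r,P \right)} = 1$ ($o{\left(r,P \right)} = -4 + 5 = 1$)
$o{\left(-4 - -3,-6 \right)} 24 + \left(\frac{17}{11} + \frac{8}{21}\right) = 1 \cdot 24 + \left(\frac{17}{11} + \frac{8}{21}\right) = 24 + \left(17 \cdot \frac{1}{11} + 8 \cdot \frac{1}{21}\right) = 24 + \left(\frac{17}{11} + \frac{8}{21}\right) = 24 + \frac{445}{231} = \frac{5989}{231}$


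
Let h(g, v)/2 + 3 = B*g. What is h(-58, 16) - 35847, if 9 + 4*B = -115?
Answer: -32257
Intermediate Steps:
B = -31 (B = -9/4 + (¼)*(-115) = -9/4 - 115/4 = -31)
h(g, v) = -6 - 62*g (h(g, v) = -6 + 2*(-31*g) = -6 - 62*g)
h(-58, 16) - 35847 = (-6 - 62*(-58)) - 35847 = (-6 + 3596) - 35847 = 3590 - 35847 = -32257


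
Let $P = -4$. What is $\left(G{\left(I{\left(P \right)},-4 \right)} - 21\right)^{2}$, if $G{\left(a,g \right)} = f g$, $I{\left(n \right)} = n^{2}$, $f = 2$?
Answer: $841$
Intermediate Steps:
$G{\left(a,g \right)} = 2 g$
$\left(G{\left(I{\left(P \right)},-4 \right)} - 21\right)^{2} = \left(2 \left(-4\right) - 21\right)^{2} = \left(-8 - 21\right)^{2} = \left(-29\right)^{2} = 841$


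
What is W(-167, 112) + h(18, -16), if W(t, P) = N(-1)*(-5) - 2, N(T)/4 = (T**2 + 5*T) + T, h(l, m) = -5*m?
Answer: 178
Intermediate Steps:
N(T) = 4*T**2 + 24*T (N(T) = 4*((T**2 + 5*T) + T) = 4*(T**2 + 6*T) = 4*T**2 + 24*T)
W(t, P) = 98 (W(t, P) = (4*(-1)*(6 - 1))*(-5) - 2 = (4*(-1)*5)*(-5) - 2 = -20*(-5) - 2 = 100 - 2 = 98)
W(-167, 112) + h(18, -16) = 98 - 5*(-16) = 98 + 80 = 178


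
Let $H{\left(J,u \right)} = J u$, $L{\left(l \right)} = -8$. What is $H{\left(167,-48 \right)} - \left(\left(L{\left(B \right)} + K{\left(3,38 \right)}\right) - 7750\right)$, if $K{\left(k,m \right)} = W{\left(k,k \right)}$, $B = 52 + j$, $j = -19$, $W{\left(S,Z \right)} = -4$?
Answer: $-254$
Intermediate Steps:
$B = 33$ ($B = 52 - 19 = 33$)
$K{\left(k,m \right)} = -4$
$H{\left(167,-48 \right)} - \left(\left(L{\left(B \right)} + K{\left(3,38 \right)}\right) - 7750\right) = 167 \left(-48\right) - \left(\left(-8 - 4\right) - 7750\right) = -8016 - \left(-12 - 7750\right) = -8016 - -7762 = -8016 + 7762 = -254$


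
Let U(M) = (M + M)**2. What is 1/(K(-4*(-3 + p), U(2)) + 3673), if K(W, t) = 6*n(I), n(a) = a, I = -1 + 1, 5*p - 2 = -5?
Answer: 1/3673 ≈ 0.00027226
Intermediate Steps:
p = -3/5 (p = 2/5 + (1/5)*(-5) = 2/5 - 1 = -3/5 ≈ -0.60000)
U(M) = 4*M**2 (U(M) = (2*M)**2 = 4*M**2)
I = 0
K(W, t) = 0 (K(W, t) = 6*0 = 0)
1/(K(-4*(-3 + p), U(2)) + 3673) = 1/(0 + 3673) = 1/3673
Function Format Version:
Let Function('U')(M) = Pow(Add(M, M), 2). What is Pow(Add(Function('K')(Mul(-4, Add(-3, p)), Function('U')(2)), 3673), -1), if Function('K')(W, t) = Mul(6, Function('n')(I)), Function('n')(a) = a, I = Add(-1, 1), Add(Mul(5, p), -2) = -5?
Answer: Rational(1, 3673) ≈ 0.00027226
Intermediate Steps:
p = Rational(-3, 5) (p = Add(Rational(2, 5), Mul(Rational(1, 5), -5)) = Add(Rational(2, 5), -1) = Rational(-3, 5) ≈ -0.60000)
Function('U')(M) = Mul(4, Pow(M, 2)) (Function('U')(M) = Pow(Mul(2, M), 2) = Mul(4, Pow(M, 2)))
I = 0
Function('K')(W, t) = 0 (Function('K')(W, t) = Mul(6, 0) = 0)
Pow(Add(Function('K')(Mul(-4, Add(-3, p)), Function('U')(2)), 3673), -1) = Pow(Add(0, 3673), -1) = Pow(3673, -1) = Rational(1, 3673)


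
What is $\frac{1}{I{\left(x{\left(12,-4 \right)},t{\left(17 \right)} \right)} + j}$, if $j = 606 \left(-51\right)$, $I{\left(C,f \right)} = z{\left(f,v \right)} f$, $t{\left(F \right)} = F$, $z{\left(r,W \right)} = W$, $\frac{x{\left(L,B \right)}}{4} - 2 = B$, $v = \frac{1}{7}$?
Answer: $- \frac{7}{216325} \approx -3.2359 \cdot 10^{-5}$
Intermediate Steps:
$v = \frac{1}{7} \approx 0.14286$
$x{\left(L,B \right)} = 8 + 4 B$
$I{\left(C,f \right)} = \frac{f}{7}$
$j = -30906$
$\frac{1}{I{\left(x{\left(12,-4 \right)},t{\left(17 \right)} \right)} + j} = \frac{1}{\frac{1}{7} \cdot 17 - 30906} = \frac{1}{\frac{17}{7} - 30906} = \frac{1}{- \frac{216325}{7}} = - \frac{7}{216325}$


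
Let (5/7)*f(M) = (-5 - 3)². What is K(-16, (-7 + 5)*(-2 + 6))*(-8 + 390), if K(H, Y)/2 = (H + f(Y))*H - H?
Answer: -4437312/5 ≈ -8.8746e+5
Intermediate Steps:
f(M) = 448/5 (f(M) = 7*(-5 - 3)²/5 = (7/5)*(-8)² = (7/5)*64 = 448/5)
K(H, Y) = -2*H + 2*H*(448/5 + H) (K(H, Y) = 2*((H + 448/5)*H - H) = 2*((448/5 + H)*H - H) = 2*(H*(448/5 + H) - H) = 2*(-H + H*(448/5 + H)) = -2*H + 2*H*(448/5 + H))
K(-16, (-7 + 5)*(-2 + 6))*(-8 + 390) = ((⅖)*(-16)*(443 + 5*(-16)))*(-8 + 390) = ((⅖)*(-16)*(443 - 80))*382 = ((⅖)*(-16)*363)*382 = -11616/5*382 = -4437312/5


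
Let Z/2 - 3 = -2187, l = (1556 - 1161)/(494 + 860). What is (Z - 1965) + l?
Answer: -8574487/1354 ≈ -6332.7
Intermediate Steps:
l = 395/1354 ≈ 0.29173
Z = -4368 (Z = 6 + 2*(-2187) = 6 - 4374 = -4368)
(Z - 1965) + l = (-4368 - 1965) + 395/1354 = -6333 + 395/1354 = -8574487/1354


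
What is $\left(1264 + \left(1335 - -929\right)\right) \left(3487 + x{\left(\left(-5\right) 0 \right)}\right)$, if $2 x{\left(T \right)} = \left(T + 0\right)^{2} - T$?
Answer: $12302136$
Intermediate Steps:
$x{\left(T \right)} = \frac{T^{2}}{2} - \frac{T}{2}$ ($x{\left(T \right)} = \frac{\left(T + 0\right)^{2} - T}{2} = \frac{T^{2} - T}{2} = \frac{T^{2}}{2} - \frac{T}{2}$)
$\left(1264 + \left(1335 - -929\right)\right) \left(3487 + x{\left(\left(-5\right) 0 \right)}\right) = \left(1264 + \left(1335 - -929\right)\right) \left(3487 + \frac{\left(-5\right) 0 \left(-1 - 0\right)}{2}\right) = \left(1264 + \left(1335 + 929\right)\right) \left(3487 + \frac{1}{2} \cdot 0 \left(-1 + 0\right)\right) = \left(1264 + 2264\right) \left(3487 + \frac{1}{2} \cdot 0 \left(-1\right)\right) = 3528 \left(3487 + 0\right) = 3528 \cdot 3487 = 12302136$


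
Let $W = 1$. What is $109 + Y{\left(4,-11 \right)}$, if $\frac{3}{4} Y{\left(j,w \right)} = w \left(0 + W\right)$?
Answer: $\frac{283}{3} \approx 94.333$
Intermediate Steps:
$Y{\left(j,w \right)} = \frac{4 w}{3}$ ($Y{\left(j,w \right)} = \frac{4 w \left(0 + 1\right)}{3} = \frac{4 w 1}{3} = \frac{4 w}{3}$)
$109 + Y{\left(4,-11 \right)} = 109 + \frac{4}{3} \left(-11\right) = 109 - \frac{44}{3} = \frac{283}{3}$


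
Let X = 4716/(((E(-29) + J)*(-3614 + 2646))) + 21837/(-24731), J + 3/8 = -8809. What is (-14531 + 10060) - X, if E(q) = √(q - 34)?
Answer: -66437994665010845708/14862695128819307 - 113184*I*√7/600974288497 ≈ -4470.1 - 4.9829e-7*I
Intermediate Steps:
J = -70475/8 (J = -3/8 - 8809 = -70475/8 ≈ -8809.4)
E(q) = √(-34 + q)
X = -21837/24731 + 4716/(8527475 - 2904*I*√7) (X = 4716/(((√(-34 - 29) - 70475/8)*(-3614 + 2646))) + 21837/(-24731) = 4716/(((√(-63) - 70475/8)*(-968))) + 21837*(-1/24731) = 4716/(((3*I*√7 - 70475/8)*(-968))) - 21837/24731 = 4716/(((-70475/8 + 3*I*√7)*(-968))) - 21837/24731 = 4716/(8527475 - 2904*I*√7) - 21837/24731 = -21837/24731 + 4716/(8527475 - 2904*I*√7) ≈ -0.88243 + 4.9829e-7*I)
(-14531 + 10060) - X = (-14531 + 10060) - (-13115255940275889/14862695128819307 + 113184*I*√7/600974288497) = -4471 + (13115255940275889/14862695128819307 - 113184*I*√7/600974288497) = -66437994665010845708/14862695128819307 - 113184*I*√7/600974288497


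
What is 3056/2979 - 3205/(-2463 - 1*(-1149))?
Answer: 1507031/434934 ≈ 3.4650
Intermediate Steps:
3056/2979 - 3205/(-2463 - 1*(-1149)) = 3056*(1/2979) - 3205/(-2463 + 1149) = 3056/2979 - 3205/(-1314) = 3056/2979 - 3205*(-1/1314) = 3056/2979 + 3205/1314 = 1507031/434934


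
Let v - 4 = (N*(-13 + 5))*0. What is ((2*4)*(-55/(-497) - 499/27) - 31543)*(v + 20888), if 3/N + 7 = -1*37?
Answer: -2961424711204/4473 ≈ -6.6207e+8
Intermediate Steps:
N = -3/44 (N = 3/(-7 - 1*37) = 3/(-7 - 37) = 3/(-44) = 3*(-1/44) = -3/44 ≈ -0.068182)
v = 4 (v = 4 - 3*(-13 + 5)/44*0 = 4 - 3/44*(-8)*0 = 4 + (6/11)*0 = 4 + 0 = 4)
((2*4)*(-55/(-497) - 499/27) - 31543)*(v + 20888) = ((2*4)*(-55/(-497) - 499/27) - 31543)*(4 + 20888) = (8*(-55*(-1/497) - 499*1/27) - 31543)*20892 = (8*(55/497 - 499/27) - 31543)*20892 = (8*(-246518/13419) - 31543)*20892 = (-1972144/13419 - 31543)*20892 = -425247661/13419*20892 = -2961424711204/4473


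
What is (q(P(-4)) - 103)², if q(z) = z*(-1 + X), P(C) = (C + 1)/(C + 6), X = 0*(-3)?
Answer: 41209/4 ≈ 10302.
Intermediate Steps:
X = 0
P(C) = (1 + C)/(6 + C)
q(z) = -z (q(z) = z*(-1 + 0) = z*(-1) = -z)
(q(P(-4)) - 103)² = (-(1 - 4)/(6 - 4) - 103)² = (-(-3)/2 - 103)² = (-1*(-3/2) - 103)² = (3/2 - 103)² = (-203/2)² = 41209/4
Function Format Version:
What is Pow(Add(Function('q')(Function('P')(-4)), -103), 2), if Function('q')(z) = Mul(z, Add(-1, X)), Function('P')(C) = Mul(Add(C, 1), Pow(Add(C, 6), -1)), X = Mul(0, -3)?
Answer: Rational(41209, 4) ≈ 10302.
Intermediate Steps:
X = 0
Function('P')(C) = Mul(Pow(Add(6, C), -1), Add(1, C)) (Function('P')(C) = Mul(Add(1, C), Pow(Add(6, C), -1)) = Mul(Pow(Add(6, C), -1), Add(1, C)))
Function('q')(z) = Mul(-1, z) (Function('q')(z) = Mul(z, Add(-1, 0)) = Mul(z, -1) = Mul(-1, z))
Pow(Add(Function('q')(Function('P')(-4)), -103), 2) = Pow(Add(Mul(-1, Mul(Pow(Add(6, -4), -1), Add(1, -4))), -103), 2) = Pow(Add(Mul(-1, Mul(Pow(2, -1), -3)), -103), 2) = Pow(Add(Mul(-1, Mul(Rational(1, 2), -3)), -103), 2) = Pow(Add(Mul(-1, Rational(-3, 2)), -103), 2) = Pow(Add(Rational(3, 2), -103), 2) = Pow(Rational(-203, 2), 2) = Rational(41209, 4)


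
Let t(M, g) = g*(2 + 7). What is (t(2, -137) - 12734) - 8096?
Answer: -22063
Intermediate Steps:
t(M, g) = 9*g (t(M, g) = g*9 = 9*g)
(t(2, -137) - 12734) - 8096 = (9*(-137) - 12734) - 8096 = (-1233 - 12734) - 8096 = -13967 - 8096 = -22063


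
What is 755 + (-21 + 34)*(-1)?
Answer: 742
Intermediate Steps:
755 + (-21 + 34)*(-1) = 755 + 13*(-1) = 755 - 13 = 742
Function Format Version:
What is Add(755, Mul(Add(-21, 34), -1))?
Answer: 742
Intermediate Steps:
Add(755, Mul(Add(-21, 34), -1)) = Add(755, Mul(13, -1)) = Add(755, -13) = 742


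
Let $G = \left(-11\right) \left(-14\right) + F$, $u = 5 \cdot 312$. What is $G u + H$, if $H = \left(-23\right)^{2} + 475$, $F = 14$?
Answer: $263084$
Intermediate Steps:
$u = 1560$
$H = 1004$ ($H = 529 + 475 = 1004$)
$G = 168$ ($G = \left(-11\right) \left(-14\right) + 14 = 154 + 14 = 168$)
$G u + H = 168 \cdot 1560 + 1004 = 262080 + 1004 = 263084$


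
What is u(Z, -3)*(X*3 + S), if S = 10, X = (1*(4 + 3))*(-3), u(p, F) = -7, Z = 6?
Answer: 371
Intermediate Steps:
X = -21 (X = (1*7)*(-3) = 7*(-3) = -21)
u(Z, -3)*(X*3 + S) = -7*(-21*3 + 10) = -7*(-63 + 10) = -7*(-53) = 371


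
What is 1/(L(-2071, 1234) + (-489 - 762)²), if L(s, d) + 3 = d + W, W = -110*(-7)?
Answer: 1/1567002 ≈ 6.3816e-7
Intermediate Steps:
W = 770
L(s, d) = 767 + d (L(s, d) = -3 + (d + 770) = -3 + (770 + d) = 767 + d)
1/(L(-2071, 1234) + (-489 - 762)²) = 1/((767 + 1234) + (-489 - 762)²) = 1/(2001 + (-1251)²) = 1/(2001 + 1565001) = 1/1567002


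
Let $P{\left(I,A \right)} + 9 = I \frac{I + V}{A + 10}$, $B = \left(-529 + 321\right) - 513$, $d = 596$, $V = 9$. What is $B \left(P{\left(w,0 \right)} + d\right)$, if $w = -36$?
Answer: $- \frac{2466541}{5} \approx -4.9331 \cdot 10^{5}$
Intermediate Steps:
$B = -721$ ($B = -208 - 513 = -721$)
$P{\left(I,A \right)} = -9 + \frac{I \left(9 + I\right)}{10 + A}$ ($P{\left(I,A \right)} = -9 + I \frac{I + 9}{A + 10} = -9 + I \frac{9 + I}{10 + A} = -9 + \frac{I \left(9 + I\right)}{10 + A}$)
$B \left(P{\left(w,0 \right)} + d\right) = - 721 \left(\frac{-90 + \left(-36\right)^{2} - 0 + 9 \left(-36\right)}{10 + 0} + 596\right) = - 721 \left(\frac{-90 + 1296 + 0 - 324}{10} + 596\right) = - 721 \left(\frac{1}{10} \cdot 882 + 596\right) = - 721 \left(\frac{441}{5} + 596\right) = \left(-721\right) \frac{3421}{5} = - \frac{2466541}{5}$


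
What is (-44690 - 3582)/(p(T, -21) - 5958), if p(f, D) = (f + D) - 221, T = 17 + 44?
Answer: 6896/877 ≈ 7.8632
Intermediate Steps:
T = 61
p(f, D) = -221 + D + f (p(f, D) = (D + f) - 221 = -221 + D + f)
(-44690 - 3582)/(p(T, -21) - 5958) = (-44690 - 3582)/((-221 - 21 + 61) - 5958) = -48272/(-181 - 5958) = -48272/(-6139) = -48272*(-1/6139) = 6896/877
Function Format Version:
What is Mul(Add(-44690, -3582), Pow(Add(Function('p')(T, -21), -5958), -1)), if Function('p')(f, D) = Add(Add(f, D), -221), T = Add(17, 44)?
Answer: Rational(6896, 877) ≈ 7.8632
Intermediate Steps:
T = 61
Function('p')(f, D) = Add(-221, D, f) (Function('p')(f, D) = Add(Add(D, f), -221) = Add(-221, D, f))
Mul(Add(-44690, -3582), Pow(Add(Function('p')(T, -21), -5958), -1)) = Mul(Add(-44690, -3582), Pow(Add(Add(-221, -21, 61), -5958), -1)) = Mul(-48272, Pow(Add(-181, -5958), -1)) = Mul(-48272, Pow(-6139, -1)) = Mul(-48272, Rational(-1, 6139)) = Rational(6896, 877)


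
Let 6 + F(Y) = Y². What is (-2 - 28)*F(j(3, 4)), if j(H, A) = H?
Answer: -90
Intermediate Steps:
F(Y) = -6 + Y²
(-2 - 28)*F(j(3, 4)) = (-2 - 28)*(-6 + 3²) = -30*(-6 + 9) = -30*3 = -90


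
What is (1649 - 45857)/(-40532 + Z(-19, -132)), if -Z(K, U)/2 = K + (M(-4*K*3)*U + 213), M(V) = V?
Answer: -1842/803 ≈ -2.2939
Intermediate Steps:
Z(K, U) = -426 - 2*K + 24*K*U (Z(K, U) = -2*(K + ((-4*K*3)*U + 213)) = -2*(K + ((-12*K)*U + 213)) = -2*(K + (-12*K*U + 213)) = -2*(K + (213 - 12*K*U)) = -2*(213 + K - 12*K*U) = -426 - 2*K + 24*K*U)
(1649 - 45857)/(-40532 + Z(-19, -132)) = (1649 - 45857)/(-40532 + (-426 - 2*(-19) + 24*(-19)*(-132))) = -44208/(-40532 + (-426 + 38 + 60192)) = -44208/(-40532 + 59804) = -44208/19272 = -44208*1/19272 = -1842/803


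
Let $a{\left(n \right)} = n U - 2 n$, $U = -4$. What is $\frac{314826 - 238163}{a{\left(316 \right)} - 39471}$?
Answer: $- \frac{76663}{41367} \approx -1.8532$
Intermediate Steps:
$a{\left(n \right)} = - 6 n$ ($a{\left(n \right)} = n \left(-4\right) - 2 n = - 4 n - 2 n = - 6 n$)
$\frac{314826 - 238163}{a{\left(316 \right)} - 39471} = \frac{314826 - 238163}{\left(-6\right) 316 - 39471} = \frac{76663}{-1896 - 39471} = \frac{76663}{-41367} = 76663 \left(- \frac{1}{41367}\right) = - \frac{76663}{41367}$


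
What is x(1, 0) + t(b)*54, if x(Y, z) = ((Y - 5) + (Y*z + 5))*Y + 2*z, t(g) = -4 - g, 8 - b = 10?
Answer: -107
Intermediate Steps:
b = -2 (b = 8 - 1*10 = 8 - 10 = -2)
x(Y, z) = 2*z + Y*(Y + Y*z) (x(Y, z) = ((-5 + Y) + (5 + Y*z))*Y + 2*z = (Y + Y*z)*Y + 2*z = Y*(Y + Y*z) + 2*z = 2*z + Y*(Y + Y*z))
x(1, 0) + t(b)*54 = (1**2 + 2*0 + 0*1**2) + (-4 - 1*(-2))*54 = (1 + 0 + 0*1) + (-4 + 2)*54 = (1 + 0 + 0) - 2*54 = 1 - 108 = -107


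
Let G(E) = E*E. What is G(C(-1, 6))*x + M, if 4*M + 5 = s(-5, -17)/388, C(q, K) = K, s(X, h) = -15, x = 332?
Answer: 18547549/1552 ≈ 11951.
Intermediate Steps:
M = -1955/1552 (M = -5/4 + (-15/388)/4 = -5/4 + (-15*1/388)/4 = -5/4 + (¼)*(-15/388) = -5/4 - 15/1552 = -1955/1552 ≈ -1.2597)
G(E) = E²
G(C(-1, 6))*x + M = 6²*332 - 1955/1552 = 36*332 - 1955/1552 = 11952 - 1955/1552 = 18547549/1552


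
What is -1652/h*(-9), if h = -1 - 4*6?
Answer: -14868/25 ≈ -594.72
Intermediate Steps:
h = -25 (h = -1 - 24 = -25)
-1652/h*(-9) = -1652/(-25)*(-9) = -1652*(-1)/25*(-9) = -59*(-28/25)*(-9) = (1652/25)*(-9) = -14868/25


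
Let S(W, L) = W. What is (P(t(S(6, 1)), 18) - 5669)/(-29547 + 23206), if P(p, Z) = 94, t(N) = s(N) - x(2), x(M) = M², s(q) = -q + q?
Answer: 5575/6341 ≈ 0.87920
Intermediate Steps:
s(q) = 0
t(N) = -4 (t(N) = 0 - 1*2² = 0 - 1*4 = 0 - 4 = -4)
(P(t(S(6, 1)), 18) - 5669)/(-29547 + 23206) = (94 - 5669)/(-29547 + 23206) = -5575/(-6341) = -5575*(-1/6341) = 5575/6341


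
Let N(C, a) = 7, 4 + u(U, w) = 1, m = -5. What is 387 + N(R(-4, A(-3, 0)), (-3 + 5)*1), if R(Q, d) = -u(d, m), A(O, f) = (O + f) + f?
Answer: 394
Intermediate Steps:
A(O, f) = O + 2*f
u(U, w) = -3 (u(U, w) = -4 + 1 = -3)
R(Q, d) = 3 (R(Q, d) = -1*(-3) = 3)
387 + N(R(-4, A(-3, 0)), (-3 + 5)*1) = 387 + 7 = 394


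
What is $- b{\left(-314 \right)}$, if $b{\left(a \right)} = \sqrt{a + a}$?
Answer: $- 2 i \sqrt{157} \approx - 25.06 i$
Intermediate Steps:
$b{\left(a \right)} = \sqrt{2} \sqrt{a}$ ($b{\left(a \right)} = \sqrt{2 a} = \sqrt{2} \sqrt{a}$)
$- b{\left(-314 \right)} = - \sqrt{2} \sqrt{-314} = - \sqrt{2} i \sqrt{314} = - 2 i \sqrt{157}$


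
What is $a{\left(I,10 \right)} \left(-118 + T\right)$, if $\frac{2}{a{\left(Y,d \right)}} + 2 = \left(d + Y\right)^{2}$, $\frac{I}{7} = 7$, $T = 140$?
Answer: $\frac{44}{3479} \approx 0.012647$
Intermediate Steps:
$I = 49$ ($I = 7 \cdot 7 = 49$)
$a{\left(Y,d \right)} = \frac{2}{-2 + \left(Y + d\right)^{2}}$ ($a{\left(Y,d \right)} = \frac{2}{-2 + \left(d + Y\right)^{2}} = \frac{2}{-2 + \left(Y + d\right)^{2}}$)
$a{\left(I,10 \right)} \left(-118 + T\right) = \frac{2}{-2 + \left(49 + 10\right)^{2}} \left(-118 + 140\right) = \frac{2}{-2 + 59^{2}} \cdot 22 = \frac{2}{-2 + 3481} \cdot 22 = \frac{2}{3479} \cdot 22 = \frac{44}{3479}$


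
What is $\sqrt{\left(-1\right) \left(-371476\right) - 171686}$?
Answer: $\sqrt{199790} \approx 446.98$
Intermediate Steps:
$\sqrt{\left(-1\right) \left(-371476\right) - 171686} = \sqrt{371476 - 171686} = \sqrt{199790}$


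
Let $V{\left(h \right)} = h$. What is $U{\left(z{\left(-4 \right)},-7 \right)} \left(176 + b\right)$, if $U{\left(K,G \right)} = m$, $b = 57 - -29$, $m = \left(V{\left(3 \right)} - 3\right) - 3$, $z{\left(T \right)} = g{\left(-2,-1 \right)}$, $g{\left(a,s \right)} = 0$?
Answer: $-786$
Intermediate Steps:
$z{\left(T \right)} = 0$
$m = -3$ ($m = \left(3 - 3\right) - 3 = 0 - 3 = -3$)
$b = 86$ ($b = 57 + 29 = 86$)
$U{\left(K,G \right)} = -3$
$U{\left(z{\left(-4 \right)},-7 \right)} \left(176 + b\right) = - 3 \left(176 + 86\right) = \left(-3\right) 262 = -786$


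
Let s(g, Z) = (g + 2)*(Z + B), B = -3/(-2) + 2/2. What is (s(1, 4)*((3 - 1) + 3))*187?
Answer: 36465/2 ≈ 18233.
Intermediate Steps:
B = 5/2 (B = -3*(-1/2) + 2*(1/2) = 3/2 + 1 = 5/2 ≈ 2.5000)
s(g, Z) = (2 + g)*(5/2 + Z) (s(g, Z) = (g + 2)*(Z + 5/2) = (2 + g)*(5/2 + Z))
(s(1, 4)*((3 - 1) + 3))*187 = ((5 + 2*4 + (5/2)*1 + 4*1)*((3 - 1) + 3))*187 = ((5 + 8 + 5/2 + 4)*(2 + 3))*187 = ((39/2)*5)*187 = (195/2)*187 = 36465/2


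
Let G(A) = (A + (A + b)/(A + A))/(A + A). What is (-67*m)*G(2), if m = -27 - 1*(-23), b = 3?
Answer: 871/4 ≈ 217.75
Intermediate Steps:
m = -4 (m = -27 + 23 = -4)
G(A) = (A + (3 + A)/(2*A))/(2*A) (G(A) = (A + (A + 3)/(A + A))/(A + A) = (A + (3 + A)/((2*A)))/((2*A)) = (A + (3 + A)*(1/(2*A)))*(1/(2*A)) = (A + (3 + A)/(2*A))*(1/(2*A)) = (A + (3 + A)/(2*A))/(2*A))
(-67*m)*G(2) = (-67*(-4))*((¼)*(3 + 2 + 2*2²)/2²) = 268*((¼)*(¼)*(3 + 2 + 2*4)) = 268*((¼)*(¼)*(3 + 2 + 8)) = 268*((¼)*(¼)*13) = 268*(13/16) = 871/4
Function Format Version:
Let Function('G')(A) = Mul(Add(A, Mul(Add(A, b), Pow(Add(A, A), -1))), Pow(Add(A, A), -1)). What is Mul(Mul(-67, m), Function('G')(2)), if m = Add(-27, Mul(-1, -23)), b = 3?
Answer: Rational(871, 4) ≈ 217.75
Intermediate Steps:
m = -4 (m = Add(-27, 23) = -4)
Function('G')(A) = Mul(Rational(1, 2), Pow(A, -1), Add(A, Mul(Rational(1, 2), Pow(A, -1), Add(3, A)))) (Function('G')(A) = Mul(Add(A, Mul(Add(A, 3), Pow(Add(A, A), -1))), Pow(Add(A, A), -1)) = Mul(Add(A, Mul(Add(3, A), Pow(Mul(2, A), -1))), Pow(Mul(2, A), -1)) = Mul(Add(A, Mul(Add(3, A), Mul(Rational(1, 2), Pow(A, -1)))), Mul(Rational(1, 2), Pow(A, -1))) = Mul(Add(A, Mul(Rational(1, 2), Pow(A, -1), Add(3, A))), Mul(Rational(1, 2), Pow(A, -1))) = Mul(Rational(1, 2), Pow(A, -1), Add(A, Mul(Rational(1, 2), Pow(A, -1), Add(3, A)))))
Mul(Mul(-67, m), Function('G')(2)) = Mul(Mul(-67, -4), Mul(Rational(1, 4), Pow(2, -2), Add(3, 2, Mul(2, Pow(2, 2))))) = Mul(268, Mul(Rational(1, 4), Rational(1, 4), Add(3, 2, Mul(2, 4)))) = Mul(268, Mul(Rational(1, 4), Rational(1, 4), Add(3, 2, 8))) = Mul(268, Mul(Rational(1, 4), Rational(1, 4), 13)) = Mul(268, Rational(13, 16)) = Rational(871, 4)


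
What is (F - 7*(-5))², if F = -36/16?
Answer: 17161/16 ≈ 1072.6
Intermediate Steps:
F = -9/4 (F = -36*1/16 = -9/4 ≈ -2.2500)
(F - 7*(-5))² = (-9/4 - 7*(-5))² = (-9/4 + 35)² = (131/4)² = 17161/16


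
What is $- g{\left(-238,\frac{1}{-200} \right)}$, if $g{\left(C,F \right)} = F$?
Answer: $\frac{1}{200} \approx 0.005$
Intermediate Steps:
$- g{\left(-238,\frac{1}{-200} \right)} = - \frac{1}{-200} = \left(-1\right) \left(- \frac{1}{200}\right) = \frac{1}{200}$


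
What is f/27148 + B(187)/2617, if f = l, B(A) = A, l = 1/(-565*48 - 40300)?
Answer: 342269493303/4789942624720 ≈ 0.071456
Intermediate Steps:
l = -1/67420 (l = 1/(-27120 - 40300) = 1/(-67420) = -1/67420 ≈ -1.4832e-5)
f = -1/67420 ≈ -1.4832e-5
f/27148 + B(187)/2617 = -1/67420/27148 + 187/2617 = -1/67420*1/27148 + 187*(1/2617) = -1/1830318160 + 187/2617 = 342269493303/4789942624720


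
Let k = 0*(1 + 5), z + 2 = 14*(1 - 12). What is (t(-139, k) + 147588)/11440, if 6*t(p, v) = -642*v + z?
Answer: 73781/5720 ≈ 12.899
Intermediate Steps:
z = -156 (z = -2 + 14*(1 - 12) = -2 + 14*(-11) = -2 - 154 = -156)
k = 0 (k = 0*6 = 0)
t(p, v) = -26 - 107*v (t(p, v) = (-642*v - 156)/6 = (-156 - 642*v)/6 = -26 - 107*v)
(t(-139, k) + 147588)/11440 = ((-26 - 107*0) + 147588)/11440 = ((-26 + 0) + 147588)*(1/11440) = (-26 + 147588)*(1/11440) = 147562*(1/11440) = 73781/5720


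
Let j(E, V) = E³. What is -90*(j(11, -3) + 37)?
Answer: -123120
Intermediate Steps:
-90*(j(11, -3) + 37) = -90*(11³ + 37) = -90*(1331 + 37) = -90*1368 = -123120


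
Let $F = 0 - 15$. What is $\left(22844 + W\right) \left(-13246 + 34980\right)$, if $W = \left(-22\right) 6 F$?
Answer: $539524816$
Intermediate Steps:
$F = -15$ ($F = 0 - 15 = -15$)
$W = 1980$ ($W = \left(-22\right) 6 \left(-15\right) = \left(-132\right) \left(-15\right) = 1980$)
$\left(22844 + W\right) \left(-13246 + 34980\right) = \left(22844 + 1980\right) \left(-13246 + 34980\right) = 24824 \cdot 21734 = 539524816$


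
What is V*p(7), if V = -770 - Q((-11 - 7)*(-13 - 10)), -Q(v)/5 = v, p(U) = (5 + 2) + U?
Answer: 18200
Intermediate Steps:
p(U) = 7 + U
Q(v) = -5*v
V = 1300 (V = -770 - (-5)*(-11 - 7)*(-13 - 10) = -770 - (-5)*(-18*(-23)) = -770 - (-5)*414 = -770 - 1*(-2070) = -770 + 2070 = 1300)
V*p(7) = 1300*(7 + 7) = 1300*14 = 18200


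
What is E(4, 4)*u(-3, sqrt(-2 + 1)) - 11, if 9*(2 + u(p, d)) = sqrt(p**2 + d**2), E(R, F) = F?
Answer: -19 + 8*sqrt(2)/9 ≈ -17.743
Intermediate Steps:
u(p, d) = -2 + sqrt(d**2 + p**2)/9 (u(p, d) = -2 + sqrt(p**2 + d**2)/9 = -2 + sqrt(d**2 + p**2)/9)
E(4, 4)*u(-3, sqrt(-2 + 1)) - 11 = 4*(-2 + sqrt((sqrt(-2 + 1))**2 + (-3)**2)/9) - 11 = 4*(-2 + sqrt((sqrt(-1))**2 + 9)/9) - 11 = 4*(-2 + sqrt(I**2 + 9)/9) - 11 = 4*(-2 + sqrt(-1 + 9)/9) - 11 = 4*(-2 + sqrt(8)/9) - 11 = 4*(-2 + (2*sqrt(2))/9) - 11 = 4*(-2 + 2*sqrt(2)/9) - 11 = (-8 + 8*sqrt(2)/9) - 11 = -19 + 8*sqrt(2)/9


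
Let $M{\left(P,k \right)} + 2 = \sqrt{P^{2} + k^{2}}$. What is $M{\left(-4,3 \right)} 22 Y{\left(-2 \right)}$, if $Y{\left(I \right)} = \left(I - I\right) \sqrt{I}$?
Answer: $0$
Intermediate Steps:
$Y{\left(I \right)} = 0$ ($Y{\left(I \right)} = 0 \sqrt{I} = 0$)
$M{\left(P,k \right)} = -2 + \sqrt{P^{2} + k^{2}}$
$M{\left(-4,3 \right)} 22 Y{\left(-2 \right)} = \left(-2 + \sqrt{\left(-4\right)^{2} + 3^{2}}\right) 22 \cdot 0 = \left(-2 + \sqrt{16 + 9}\right) 22 \cdot 0 = \left(-2 + \sqrt{25}\right) 22 \cdot 0 = \left(-2 + 5\right) 22 \cdot 0 = 3 \cdot 22 \cdot 0 = 66 \cdot 0 = 0$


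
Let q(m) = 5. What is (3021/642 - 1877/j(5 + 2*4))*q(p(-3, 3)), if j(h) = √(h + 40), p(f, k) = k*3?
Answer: 5035/214 - 9385*√53/53 ≈ -1265.6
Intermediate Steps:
p(f, k) = 3*k
j(h) = √(40 + h)
(3021/642 - 1877/j(5 + 2*4))*q(p(-3, 3)) = (3021/642 - 1877/√(40 + (5 + 2*4)))*5 = (3021*(1/642) - 1877/√(40 + (5 + 8)))*5 = (1007/214 - 1877/√(40 + 13))*5 = (1007/214 - 1877*√53/53)*5 = 5035/214 - 9385*√53/53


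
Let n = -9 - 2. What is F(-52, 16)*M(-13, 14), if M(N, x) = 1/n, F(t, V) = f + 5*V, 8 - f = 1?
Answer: -87/11 ≈ -7.9091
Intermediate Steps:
f = 7 (f = 8 - 1*1 = 8 - 1 = 7)
n = -11
F(t, V) = 7 + 5*V
M(N, x) = -1/11 (M(N, x) = 1/(-11) = -1/11)
F(-52, 16)*M(-13, 14) = (7 + 5*16)*(-1/11) = (7 + 80)*(-1/11) = 87*(-1/11) = -87/11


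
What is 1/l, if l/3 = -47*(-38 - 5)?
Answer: 1/6063 ≈ 0.00016493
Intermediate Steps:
l = 6063 (l = 3*(-47*(-38 - 5)) = 3*(-47*(-43)) = 3*2021 = 6063)
1/l = 1/6063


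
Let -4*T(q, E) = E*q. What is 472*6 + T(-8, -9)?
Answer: 2814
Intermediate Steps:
T(q, E) = -E*q/4
472*6 + T(-8, -9) = 472*6 - ¼*(-9)*(-8) = 2832 - 18 = 2814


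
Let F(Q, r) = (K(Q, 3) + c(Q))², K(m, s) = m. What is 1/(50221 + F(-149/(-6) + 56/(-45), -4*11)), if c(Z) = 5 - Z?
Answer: 1/50246 ≈ 1.9902e-5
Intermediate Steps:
F(Q, r) = 25 (F(Q, r) = (Q + (5 - Q))² = 5² = 25)
1/(50221 + F(-149/(-6) + 56/(-45), -4*11)) = 1/(50221 + 25) = 1/50246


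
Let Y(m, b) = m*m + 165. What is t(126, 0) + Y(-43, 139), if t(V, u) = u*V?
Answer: 2014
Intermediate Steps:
Y(m, b) = 165 + m² (Y(m, b) = m² + 165 = 165 + m²)
t(V, u) = V*u
t(126, 0) + Y(-43, 139) = 126*0 + (165 + (-43)²) = 0 + (165 + 1849) = 0 + 2014 = 2014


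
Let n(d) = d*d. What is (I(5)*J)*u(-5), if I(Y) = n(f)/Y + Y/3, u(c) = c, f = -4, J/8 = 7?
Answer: -4088/3 ≈ -1362.7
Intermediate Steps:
J = 56 (J = 8*7 = 56)
n(d) = d²
I(Y) = 16/Y + Y/3 (I(Y) = (-4)²/Y + Y/3 = 16/Y + Y*(⅓) = 16/Y + Y/3)
(I(5)*J)*u(-5) = ((16/5 + (⅓)*5)*56)*(-5) = ((16*(⅕) + 5/3)*56)*(-5) = ((16/5 + 5/3)*56)*(-5) = ((73/15)*56)*(-5) = (4088/15)*(-5) = -4088/3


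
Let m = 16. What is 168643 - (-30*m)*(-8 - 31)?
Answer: 149923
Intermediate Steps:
168643 - (-30*m)*(-8 - 31) = 168643 - (-30*16)*(-8 - 31) = 168643 - (-480)*(-39) = 168643 - 1*18720 = 168643 - 18720 = 149923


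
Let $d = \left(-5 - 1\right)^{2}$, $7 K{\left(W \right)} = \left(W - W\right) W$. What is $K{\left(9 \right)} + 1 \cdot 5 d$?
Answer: $180$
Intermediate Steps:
$K{\left(W \right)} = 0$ ($K{\left(W \right)} = \frac{\left(W - W\right) W}{7} = \frac{0 W}{7} = \frac{1}{7} \cdot 0 = 0$)
$d = 36$ ($d = \left(-6\right)^{2} = 36$)
$K{\left(9 \right)} + 1 \cdot 5 d = 0 + 1 \cdot 5 \cdot 36 = 0 + 5 \cdot 36 = 0 + 180 = 180$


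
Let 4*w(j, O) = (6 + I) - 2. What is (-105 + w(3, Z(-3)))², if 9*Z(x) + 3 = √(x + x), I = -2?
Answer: 43681/4 ≈ 10920.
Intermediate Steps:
Z(x) = -⅓ + √2*√x/9 (Z(x) = -⅓ + √(x + x)/9 = -⅓ + √(2*x)/9 = -⅓ + (√2*√x)/9 = -⅓ + √2*√x/9)
w(j, O) = ½ (w(j, O) = ((6 - 2) - 2)/4 = (4 - 2)/4 = (¼)*2 = ½)
(-105 + w(3, Z(-3)))² = (-105 + ½)² = (-209/2)² = 43681/4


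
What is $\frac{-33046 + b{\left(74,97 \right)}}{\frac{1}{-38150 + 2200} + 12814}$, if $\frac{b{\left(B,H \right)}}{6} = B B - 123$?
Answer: $- \frac{33361600}{460663299} \approx -0.072421$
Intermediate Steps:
$b{\left(B,H \right)} = -738 + 6 B^{2}$ ($b{\left(B,H \right)} = 6 \left(B B - 123\right) = 6 \left(B^{2} - 123\right) = 6 \left(-123 + B^{2}\right) = -738 + 6 B^{2}$)
$\frac{-33046 + b{\left(74,97 \right)}}{\frac{1}{-38150 + 2200} + 12814} = \frac{-33046 - \left(738 - 6 \cdot 74^{2}\right)}{\frac{1}{-38150 + 2200} + 12814} = \frac{-33046 + \left(-738 + 6 \cdot 5476\right)}{\frac{1}{-35950} + 12814} = \frac{-33046 + \left(-738 + 32856\right)}{- \frac{1}{35950} + 12814} = \frac{-33046 + 32118}{\frac{460663299}{35950}} = \left(-928\right) \frac{35950}{460663299} = - \frac{33361600}{460663299}$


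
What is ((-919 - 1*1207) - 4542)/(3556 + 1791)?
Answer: -6668/5347 ≈ -1.2471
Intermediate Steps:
((-919 - 1*1207) - 4542)/(3556 + 1791) = ((-919 - 1207) - 4542)/5347 = (-2126 - 4542)*(1/5347) = -6668*1/5347 = -6668/5347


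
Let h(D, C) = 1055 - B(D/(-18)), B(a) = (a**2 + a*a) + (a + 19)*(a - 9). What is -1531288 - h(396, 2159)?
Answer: -1531282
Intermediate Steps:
B(a) = 2*a**2 + (-9 + a)*(19 + a) (B(a) = (a**2 + a**2) + (19 + a)*(-9 + a) = 2*a**2 + (-9 + a)*(19 + a))
h(D, C) = 1226 - D**2/108 + 5*D/9 (h(D, C) = 1055 - (-171 + 3*(D/(-18))**2 + 10*(D/(-18))) = 1055 - (-171 + 3*(D*(-1/18))**2 + 10*(D*(-1/18))) = 1055 - (-171 + 3*(-D/18)**2 + 10*(-D/18)) = 1055 - (-171 + 3*(D**2/324) - 5*D/9) = 1055 - (-171 + D**2/108 - 5*D/9) = 1055 - (-171 - 5*D/9 + D**2/108) = 1055 + (171 - D**2/108 + 5*D/9) = 1226 - D**2/108 + 5*D/9)
-1531288 - h(396, 2159) = -1531288 - (1226 - 1/108*396**2 + (5/9)*396) = -1531288 - (1226 - 1/108*156816 + 220) = -1531288 - (1226 - 1452 + 220) = -1531288 - 1*(-6) = -1531288 + 6 = -1531282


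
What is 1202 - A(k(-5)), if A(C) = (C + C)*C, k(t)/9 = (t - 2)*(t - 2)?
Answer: -387760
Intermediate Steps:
k(t) = 9*(-2 + t)² (k(t) = 9*((t - 2)*(t - 2)) = 9*((-2 + t)*(-2 + t)) = 9*(-2 + t)²)
A(C) = 2*C² (A(C) = (2*C)*C = 2*C²)
1202 - A(k(-5)) = 1202 - 2*(9*(-2 - 5)²)² = 1202 - 2*(9*(-7)²)² = 1202 - 2*(9*49)² = 1202 - 2*441² = 1202 - 2*194481 = 1202 - 1*388962 = 1202 - 388962 = -387760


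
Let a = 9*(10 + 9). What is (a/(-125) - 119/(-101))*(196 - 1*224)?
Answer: 67088/12625 ≈ 5.3139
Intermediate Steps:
a = 171 (a = 9*19 = 171)
(a/(-125) - 119/(-101))*(196 - 1*224) = (171/(-125) - 119/(-101))*(196 - 1*224) = (171*(-1/125) - 119*(-1/101))*(196 - 224) = (-171/125 + 119/101)*(-28) = -2396/12625*(-28) = 67088/12625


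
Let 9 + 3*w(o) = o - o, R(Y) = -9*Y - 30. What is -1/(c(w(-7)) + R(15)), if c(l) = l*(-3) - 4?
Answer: 1/160 ≈ 0.0062500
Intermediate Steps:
R(Y) = -30 - 9*Y
w(o) = -3 (w(o) = -3 + (o - o)/3 = -3 + (⅓)*0 = -3 + 0 = -3)
c(l) = -4 - 3*l (c(l) = -3*l - 4 = -4 - 3*l)
-1/(c(w(-7)) + R(15)) = -1/((-4 - 3*(-3)) + (-30 - 9*15)) = -1/((-4 + 9) + (-30 - 135)) = -1/(5 - 165) = -1/(-160) = -1*(-1/160) = 1/160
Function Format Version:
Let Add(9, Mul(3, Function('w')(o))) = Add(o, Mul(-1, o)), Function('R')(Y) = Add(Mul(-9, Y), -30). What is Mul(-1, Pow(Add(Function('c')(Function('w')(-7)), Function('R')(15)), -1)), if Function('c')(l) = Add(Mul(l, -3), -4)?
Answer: Rational(1, 160) ≈ 0.0062500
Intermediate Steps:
Function('R')(Y) = Add(-30, Mul(-9, Y))
Function('w')(o) = -3 (Function('w')(o) = Add(-3, Mul(Rational(1, 3), Add(o, Mul(-1, o)))) = Add(-3, Mul(Rational(1, 3), 0)) = Add(-3, 0) = -3)
Function('c')(l) = Add(-4, Mul(-3, l)) (Function('c')(l) = Add(Mul(-3, l), -4) = Add(-4, Mul(-3, l)))
Mul(-1, Pow(Add(Function('c')(Function('w')(-7)), Function('R')(15)), -1)) = Mul(-1, Pow(Add(Add(-4, Mul(-3, -3)), Add(-30, Mul(-9, 15))), -1)) = Mul(-1, Pow(Add(Add(-4, 9), Add(-30, -135)), -1)) = Mul(-1, Pow(Add(5, -165), -1)) = Mul(-1, Pow(-160, -1)) = Mul(-1, Rational(-1, 160)) = Rational(1, 160)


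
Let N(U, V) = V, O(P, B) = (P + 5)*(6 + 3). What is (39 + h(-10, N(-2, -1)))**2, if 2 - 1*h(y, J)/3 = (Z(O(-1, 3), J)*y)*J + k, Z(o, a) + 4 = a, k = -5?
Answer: 44100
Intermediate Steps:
O(P, B) = 45 + 9*P (O(P, B) = (5 + P)*9 = 45 + 9*P)
Z(o, a) = -4 + a
h(y, J) = 21 - 3*J*y*(-4 + J) (h(y, J) = 6 - 3*(((-4 + J)*y)*J - 5) = 6 - 3*((y*(-4 + J))*J - 5) = 6 - 3*(J*y*(-4 + J) - 5) = 6 - 3*(-5 + J*y*(-4 + J)) = 6 + (15 - 3*J*y*(-4 + J)) = 21 - 3*J*y*(-4 + J))
(39 + h(-10, N(-2, -1)))**2 = (39 + (21 - 3*(-1)*(-10)*(-4 - 1)))**2 = (39 + (21 - 3*(-1)*(-10)*(-5)))**2 = (39 + (21 + 150))**2 = (39 + 171)**2 = 210**2 = 44100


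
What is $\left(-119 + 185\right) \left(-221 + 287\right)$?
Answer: $4356$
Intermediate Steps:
$\left(-119 + 185\right) \left(-221 + 287\right) = 66 \cdot 66 = 4356$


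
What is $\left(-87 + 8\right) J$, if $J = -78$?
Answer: $6162$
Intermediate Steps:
$\left(-87 + 8\right) J = \left(-87 + 8\right) \left(-78\right) = \left(-79\right) \left(-78\right) = 6162$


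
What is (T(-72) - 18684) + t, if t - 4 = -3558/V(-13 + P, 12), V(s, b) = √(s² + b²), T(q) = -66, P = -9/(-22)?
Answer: -18746 - 78276*√5857/29285 ≈ -18951.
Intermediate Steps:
P = 9/22 (P = -9*(-1/22) = 9/22 ≈ 0.40909)
V(s, b) = √(b² + s²)
t = 4 - 78276*√5857/29285 (t = 4 - 3558/√(12² + (-13 + 9/22)²) = 4 - 3558/√(144 + (-277/22)²) = 4 - 3558/√(144 + 76729/484) = 4 - 3558*22*√5857/29285 = 4 - 78276*√5857/29285 ≈ -200.56)
(T(-72) - 18684) + t = (-66 - 18684) + (4 - 78276*√5857/29285) = -18750 + (4 - 78276*√5857/29285) = -18746 - 78276*√5857/29285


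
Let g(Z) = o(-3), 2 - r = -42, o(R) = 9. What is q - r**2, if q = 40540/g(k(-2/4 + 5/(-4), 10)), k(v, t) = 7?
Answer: 23116/9 ≈ 2568.4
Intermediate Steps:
r = 44 (r = 2 - 1*(-42) = 2 + 42 = 44)
g(Z) = 9
q = 40540/9 ≈ 4504.4
q - r**2 = 40540/9 - 1*44**2 = 40540/9 - 1*1936 = 40540/9 - 1936 = 23116/9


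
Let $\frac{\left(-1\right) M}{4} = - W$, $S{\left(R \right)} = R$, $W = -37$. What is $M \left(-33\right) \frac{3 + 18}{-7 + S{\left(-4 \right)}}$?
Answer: $-9324$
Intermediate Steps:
$M = -148$ ($M = - 4 \left(\left(-1\right) \left(-37\right)\right) = \left(-4\right) 37 = -148$)
$M \left(-33\right) \frac{3 + 18}{-7 + S{\left(-4 \right)}} = \left(-148\right) \left(-33\right) \frac{3 + 18}{-7 - 4} = 4884 \frac{21}{-11} = 4884 \cdot 21 \left(- \frac{1}{11}\right) = 4884 \left(- \frac{21}{11}\right) = -9324$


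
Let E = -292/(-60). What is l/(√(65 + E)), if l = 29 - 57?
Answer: -7*√3930/131 ≈ -3.3498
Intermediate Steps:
E = 73/15 (E = -292*(-1/60) = 73/15 ≈ 4.8667)
l = -28
l/(√(65 + E)) = -28/√(65 + 73/15) = -28*√3930/524 = -7*√3930/131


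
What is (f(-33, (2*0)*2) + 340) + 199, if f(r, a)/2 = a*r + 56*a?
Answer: 539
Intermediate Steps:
f(r, a) = 112*a + 2*a*r (f(r, a) = 2*(a*r + 56*a) = 2*(56*a + a*r) = 112*a + 2*a*r)
(f(-33, (2*0)*2) + 340) + 199 = (2*((2*0)*2)*(56 - 33) + 340) + 199 = (2*(0*2)*23 + 340) + 199 = (2*0*23 + 340) + 199 = (0 + 340) + 199 = 340 + 199 = 539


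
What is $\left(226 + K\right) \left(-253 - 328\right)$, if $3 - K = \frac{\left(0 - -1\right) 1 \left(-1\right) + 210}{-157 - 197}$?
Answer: $- \frac{47220775}{354} \approx -1.3339 \cdot 10^{5}$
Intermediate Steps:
$K = \frac{1271}{354}$ ($K = 3 - \frac{\left(0 - -1\right) 1 \left(-1\right) + 210}{-157 - 197} = 3 - \frac{\left(0 + \left(-3 + 4\right)\right) 1 \left(-1\right) + 210}{-354} = 3 - \left(\left(0 + 1\right) 1 \left(-1\right) + 210\right) \left(- \frac{1}{354}\right) = 3 - \left(1 \cdot 1 \left(-1\right) + 210\right) \left(- \frac{1}{354}\right) = 3 - \left(1 \left(-1\right) + 210\right) \left(- \frac{1}{354}\right) = 3 - \left(-1 + 210\right) \left(- \frac{1}{354}\right) = 3 - 209 \left(- \frac{1}{354}\right) = 3 - - \frac{209}{354} = 3 + \frac{209}{354} = \frac{1271}{354} \approx 3.5904$)
$\left(226 + K\right) \left(-253 - 328\right) = \left(226 + \frac{1271}{354}\right) \left(-253 - 328\right) = \frac{81275}{354} \left(-581\right) = - \frac{47220775}{354}$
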